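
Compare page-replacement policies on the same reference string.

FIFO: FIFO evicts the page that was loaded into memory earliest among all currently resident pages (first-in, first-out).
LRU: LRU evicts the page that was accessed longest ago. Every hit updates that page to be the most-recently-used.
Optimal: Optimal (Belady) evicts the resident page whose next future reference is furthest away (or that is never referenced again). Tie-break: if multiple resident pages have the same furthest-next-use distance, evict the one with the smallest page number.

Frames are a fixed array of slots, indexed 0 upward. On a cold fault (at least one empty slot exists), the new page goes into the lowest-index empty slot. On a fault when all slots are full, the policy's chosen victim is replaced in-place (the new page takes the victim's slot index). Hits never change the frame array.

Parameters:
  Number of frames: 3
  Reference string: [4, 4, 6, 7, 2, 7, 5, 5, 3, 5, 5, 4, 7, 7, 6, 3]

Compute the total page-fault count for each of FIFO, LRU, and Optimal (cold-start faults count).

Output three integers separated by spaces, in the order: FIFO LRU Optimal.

--- FIFO ---
  step 0: ref 4 -> FAULT, frames=[4,-,-] (faults so far: 1)
  step 1: ref 4 -> HIT, frames=[4,-,-] (faults so far: 1)
  step 2: ref 6 -> FAULT, frames=[4,6,-] (faults so far: 2)
  step 3: ref 7 -> FAULT, frames=[4,6,7] (faults so far: 3)
  step 4: ref 2 -> FAULT, evict 4, frames=[2,6,7] (faults so far: 4)
  step 5: ref 7 -> HIT, frames=[2,6,7] (faults so far: 4)
  step 6: ref 5 -> FAULT, evict 6, frames=[2,5,7] (faults so far: 5)
  step 7: ref 5 -> HIT, frames=[2,5,7] (faults so far: 5)
  step 8: ref 3 -> FAULT, evict 7, frames=[2,5,3] (faults so far: 6)
  step 9: ref 5 -> HIT, frames=[2,5,3] (faults so far: 6)
  step 10: ref 5 -> HIT, frames=[2,5,3] (faults so far: 6)
  step 11: ref 4 -> FAULT, evict 2, frames=[4,5,3] (faults so far: 7)
  step 12: ref 7 -> FAULT, evict 5, frames=[4,7,3] (faults so far: 8)
  step 13: ref 7 -> HIT, frames=[4,7,3] (faults so far: 8)
  step 14: ref 6 -> FAULT, evict 3, frames=[4,7,6] (faults so far: 9)
  step 15: ref 3 -> FAULT, evict 4, frames=[3,7,6] (faults so far: 10)
  FIFO total faults: 10
--- LRU ---
  step 0: ref 4 -> FAULT, frames=[4,-,-] (faults so far: 1)
  step 1: ref 4 -> HIT, frames=[4,-,-] (faults so far: 1)
  step 2: ref 6 -> FAULT, frames=[4,6,-] (faults so far: 2)
  step 3: ref 7 -> FAULT, frames=[4,6,7] (faults so far: 3)
  step 4: ref 2 -> FAULT, evict 4, frames=[2,6,7] (faults so far: 4)
  step 5: ref 7 -> HIT, frames=[2,6,7] (faults so far: 4)
  step 6: ref 5 -> FAULT, evict 6, frames=[2,5,7] (faults so far: 5)
  step 7: ref 5 -> HIT, frames=[2,5,7] (faults so far: 5)
  step 8: ref 3 -> FAULT, evict 2, frames=[3,5,7] (faults so far: 6)
  step 9: ref 5 -> HIT, frames=[3,5,7] (faults so far: 6)
  step 10: ref 5 -> HIT, frames=[3,5,7] (faults so far: 6)
  step 11: ref 4 -> FAULT, evict 7, frames=[3,5,4] (faults so far: 7)
  step 12: ref 7 -> FAULT, evict 3, frames=[7,5,4] (faults so far: 8)
  step 13: ref 7 -> HIT, frames=[7,5,4] (faults so far: 8)
  step 14: ref 6 -> FAULT, evict 5, frames=[7,6,4] (faults so far: 9)
  step 15: ref 3 -> FAULT, evict 4, frames=[7,6,3] (faults so far: 10)
  LRU total faults: 10
--- Optimal ---
  step 0: ref 4 -> FAULT, frames=[4,-,-] (faults so far: 1)
  step 1: ref 4 -> HIT, frames=[4,-,-] (faults so far: 1)
  step 2: ref 6 -> FAULT, frames=[4,6,-] (faults so far: 2)
  step 3: ref 7 -> FAULT, frames=[4,6,7] (faults so far: 3)
  step 4: ref 2 -> FAULT, evict 6, frames=[4,2,7] (faults so far: 4)
  step 5: ref 7 -> HIT, frames=[4,2,7] (faults so far: 4)
  step 6: ref 5 -> FAULT, evict 2, frames=[4,5,7] (faults so far: 5)
  step 7: ref 5 -> HIT, frames=[4,5,7] (faults so far: 5)
  step 8: ref 3 -> FAULT, evict 7, frames=[4,5,3] (faults so far: 6)
  step 9: ref 5 -> HIT, frames=[4,5,3] (faults so far: 6)
  step 10: ref 5 -> HIT, frames=[4,5,3] (faults so far: 6)
  step 11: ref 4 -> HIT, frames=[4,5,3] (faults so far: 6)
  step 12: ref 7 -> FAULT, evict 4, frames=[7,5,3] (faults so far: 7)
  step 13: ref 7 -> HIT, frames=[7,5,3] (faults so far: 7)
  step 14: ref 6 -> FAULT, evict 5, frames=[7,6,3] (faults so far: 8)
  step 15: ref 3 -> HIT, frames=[7,6,3] (faults so far: 8)
  Optimal total faults: 8

Answer: 10 10 8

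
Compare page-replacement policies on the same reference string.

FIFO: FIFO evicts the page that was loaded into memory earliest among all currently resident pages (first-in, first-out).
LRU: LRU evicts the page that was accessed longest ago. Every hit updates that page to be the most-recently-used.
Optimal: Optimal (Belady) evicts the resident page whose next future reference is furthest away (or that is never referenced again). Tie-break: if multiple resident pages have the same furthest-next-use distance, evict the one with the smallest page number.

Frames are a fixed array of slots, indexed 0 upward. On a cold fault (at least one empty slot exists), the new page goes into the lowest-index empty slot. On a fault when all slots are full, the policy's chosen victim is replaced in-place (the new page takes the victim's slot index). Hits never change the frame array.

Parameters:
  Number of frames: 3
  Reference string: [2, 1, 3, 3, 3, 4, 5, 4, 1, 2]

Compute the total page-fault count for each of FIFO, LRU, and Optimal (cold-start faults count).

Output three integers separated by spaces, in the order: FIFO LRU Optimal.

--- FIFO ---
  step 0: ref 2 -> FAULT, frames=[2,-,-] (faults so far: 1)
  step 1: ref 1 -> FAULT, frames=[2,1,-] (faults so far: 2)
  step 2: ref 3 -> FAULT, frames=[2,1,3] (faults so far: 3)
  step 3: ref 3 -> HIT, frames=[2,1,3] (faults so far: 3)
  step 4: ref 3 -> HIT, frames=[2,1,3] (faults so far: 3)
  step 5: ref 4 -> FAULT, evict 2, frames=[4,1,3] (faults so far: 4)
  step 6: ref 5 -> FAULT, evict 1, frames=[4,5,3] (faults so far: 5)
  step 7: ref 4 -> HIT, frames=[4,5,3] (faults so far: 5)
  step 8: ref 1 -> FAULT, evict 3, frames=[4,5,1] (faults so far: 6)
  step 9: ref 2 -> FAULT, evict 4, frames=[2,5,1] (faults so far: 7)
  FIFO total faults: 7
--- LRU ---
  step 0: ref 2 -> FAULT, frames=[2,-,-] (faults so far: 1)
  step 1: ref 1 -> FAULT, frames=[2,1,-] (faults so far: 2)
  step 2: ref 3 -> FAULT, frames=[2,1,3] (faults so far: 3)
  step 3: ref 3 -> HIT, frames=[2,1,3] (faults so far: 3)
  step 4: ref 3 -> HIT, frames=[2,1,3] (faults so far: 3)
  step 5: ref 4 -> FAULT, evict 2, frames=[4,1,3] (faults so far: 4)
  step 6: ref 5 -> FAULT, evict 1, frames=[4,5,3] (faults so far: 5)
  step 7: ref 4 -> HIT, frames=[4,5,3] (faults so far: 5)
  step 8: ref 1 -> FAULT, evict 3, frames=[4,5,1] (faults so far: 6)
  step 9: ref 2 -> FAULT, evict 5, frames=[4,2,1] (faults so far: 7)
  LRU total faults: 7
--- Optimal ---
  step 0: ref 2 -> FAULT, frames=[2,-,-] (faults so far: 1)
  step 1: ref 1 -> FAULT, frames=[2,1,-] (faults so far: 2)
  step 2: ref 3 -> FAULT, frames=[2,1,3] (faults so far: 3)
  step 3: ref 3 -> HIT, frames=[2,1,3] (faults so far: 3)
  step 4: ref 3 -> HIT, frames=[2,1,3] (faults so far: 3)
  step 5: ref 4 -> FAULT, evict 3, frames=[2,1,4] (faults so far: 4)
  step 6: ref 5 -> FAULT, evict 2, frames=[5,1,4] (faults so far: 5)
  step 7: ref 4 -> HIT, frames=[5,1,4] (faults so far: 5)
  step 8: ref 1 -> HIT, frames=[5,1,4] (faults so far: 5)
  step 9: ref 2 -> FAULT, evict 1, frames=[5,2,4] (faults so far: 6)
  Optimal total faults: 6

Answer: 7 7 6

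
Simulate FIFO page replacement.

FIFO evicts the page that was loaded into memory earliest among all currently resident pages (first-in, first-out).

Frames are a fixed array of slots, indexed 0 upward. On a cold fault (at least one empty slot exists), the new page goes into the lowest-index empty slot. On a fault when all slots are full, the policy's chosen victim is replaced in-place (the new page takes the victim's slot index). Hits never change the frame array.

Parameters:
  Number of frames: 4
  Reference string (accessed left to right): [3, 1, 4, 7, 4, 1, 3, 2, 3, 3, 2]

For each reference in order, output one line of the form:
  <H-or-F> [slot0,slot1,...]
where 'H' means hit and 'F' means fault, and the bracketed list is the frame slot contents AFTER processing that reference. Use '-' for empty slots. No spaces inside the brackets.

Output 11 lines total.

F [3,-,-,-]
F [3,1,-,-]
F [3,1,4,-]
F [3,1,4,7]
H [3,1,4,7]
H [3,1,4,7]
H [3,1,4,7]
F [2,1,4,7]
F [2,3,4,7]
H [2,3,4,7]
H [2,3,4,7]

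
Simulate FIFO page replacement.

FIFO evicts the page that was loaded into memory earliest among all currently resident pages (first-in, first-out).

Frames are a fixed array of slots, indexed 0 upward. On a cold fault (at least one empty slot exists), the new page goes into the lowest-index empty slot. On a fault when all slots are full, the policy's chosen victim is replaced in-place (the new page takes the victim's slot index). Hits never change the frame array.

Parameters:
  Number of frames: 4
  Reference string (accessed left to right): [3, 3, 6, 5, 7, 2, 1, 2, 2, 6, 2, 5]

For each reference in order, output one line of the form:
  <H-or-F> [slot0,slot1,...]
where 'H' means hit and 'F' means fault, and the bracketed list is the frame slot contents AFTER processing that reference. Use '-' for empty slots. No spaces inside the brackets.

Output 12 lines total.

F [3,-,-,-]
H [3,-,-,-]
F [3,6,-,-]
F [3,6,5,-]
F [3,6,5,7]
F [2,6,5,7]
F [2,1,5,7]
H [2,1,5,7]
H [2,1,5,7]
F [2,1,6,7]
H [2,1,6,7]
F [2,1,6,5]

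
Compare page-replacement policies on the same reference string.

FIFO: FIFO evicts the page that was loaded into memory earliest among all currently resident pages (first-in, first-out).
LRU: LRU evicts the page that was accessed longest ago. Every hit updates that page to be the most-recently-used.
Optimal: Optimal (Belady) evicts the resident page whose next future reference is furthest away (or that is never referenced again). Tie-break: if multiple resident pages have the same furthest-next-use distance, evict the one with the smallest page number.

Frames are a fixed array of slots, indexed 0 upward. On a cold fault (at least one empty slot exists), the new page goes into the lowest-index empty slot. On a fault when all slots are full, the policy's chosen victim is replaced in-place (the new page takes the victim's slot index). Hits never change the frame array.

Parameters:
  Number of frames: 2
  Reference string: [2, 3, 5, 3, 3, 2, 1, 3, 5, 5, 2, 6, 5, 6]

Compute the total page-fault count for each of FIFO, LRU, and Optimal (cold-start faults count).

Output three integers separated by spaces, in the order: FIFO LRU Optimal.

--- FIFO ---
  step 0: ref 2 -> FAULT, frames=[2,-] (faults so far: 1)
  step 1: ref 3 -> FAULT, frames=[2,3] (faults so far: 2)
  step 2: ref 5 -> FAULT, evict 2, frames=[5,3] (faults so far: 3)
  step 3: ref 3 -> HIT, frames=[5,3] (faults so far: 3)
  step 4: ref 3 -> HIT, frames=[5,3] (faults so far: 3)
  step 5: ref 2 -> FAULT, evict 3, frames=[5,2] (faults so far: 4)
  step 6: ref 1 -> FAULT, evict 5, frames=[1,2] (faults so far: 5)
  step 7: ref 3 -> FAULT, evict 2, frames=[1,3] (faults so far: 6)
  step 8: ref 5 -> FAULT, evict 1, frames=[5,3] (faults so far: 7)
  step 9: ref 5 -> HIT, frames=[5,3] (faults so far: 7)
  step 10: ref 2 -> FAULT, evict 3, frames=[5,2] (faults so far: 8)
  step 11: ref 6 -> FAULT, evict 5, frames=[6,2] (faults so far: 9)
  step 12: ref 5 -> FAULT, evict 2, frames=[6,5] (faults so far: 10)
  step 13: ref 6 -> HIT, frames=[6,5] (faults so far: 10)
  FIFO total faults: 10
--- LRU ---
  step 0: ref 2 -> FAULT, frames=[2,-] (faults so far: 1)
  step 1: ref 3 -> FAULT, frames=[2,3] (faults so far: 2)
  step 2: ref 5 -> FAULT, evict 2, frames=[5,3] (faults so far: 3)
  step 3: ref 3 -> HIT, frames=[5,3] (faults so far: 3)
  step 4: ref 3 -> HIT, frames=[5,3] (faults so far: 3)
  step 5: ref 2 -> FAULT, evict 5, frames=[2,3] (faults so far: 4)
  step 6: ref 1 -> FAULT, evict 3, frames=[2,1] (faults so far: 5)
  step 7: ref 3 -> FAULT, evict 2, frames=[3,1] (faults so far: 6)
  step 8: ref 5 -> FAULT, evict 1, frames=[3,5] (faults so far: 7)
  step 9: ref 5 -> HIT, frames=[3,5] (faults so far: 7)
  step 10: ref 2 -> FAULT, evict 3, frames=[2,5] (faults so far: 8)
  step 11: ref 6 -> FAULT, evict 5, frames=[2,6] (faults so far: 9)
  step 12: ref 5 -> FAULT, evict 2, frames=[5,6] (faults so far: 10)
  step 13: ref 6 -> HIT, frames=[5,6] (faults so far: 10)
  LRU total faults: 10
--- Optimal ---
  step 0: ref 2 -> FAULT, frames=[2,-] (faults so far: 1)
  step 1: ref 3 -> FAULT, frames=[2,3] (faults so far: 2)
  step 2: ref 5 -> FAULT, evict 2, frames=[5,3] (faults so far: 3)
  step 3: ref 3 -> HIT, frames=[5,3] (faults so far: 3)
  step 4: ref 3 -> HIT, frames=[5,3] (faults so far: 3)
  step 5: ref 2 -> FAULT, evict 5, frames=[2,3] (faults so far: 4)
  step 6: ref 1 -> FAULT, evict 2, frames=[1,3] (faults so far: 5)
  step 7: ref 3 -> HIT, frames=[1,3] (faults so far: 5)
  step 8: ref 5 -> FAULT, evict 1, frames=[5,3] (faults so far: 6)
  step 9: ref 5 -> HIT, frames=[5,3] (faults so far: 6)
  step 10: ref 2 -> FAULT, evict 3, frames=[5,2] (faults so far: 7)
  step 11: ref 6 -> FAULT, evict 2, frames=[5,6] (faults so far: 8)
  step 12: ref 5 -> HIT, frames=[5,6] (faults so far: 8)
  step 13: ref 6 -> HIT, frames=[5,6] (faults so far: 8)
  Optimal total faults: 8

Answer: 10 10 8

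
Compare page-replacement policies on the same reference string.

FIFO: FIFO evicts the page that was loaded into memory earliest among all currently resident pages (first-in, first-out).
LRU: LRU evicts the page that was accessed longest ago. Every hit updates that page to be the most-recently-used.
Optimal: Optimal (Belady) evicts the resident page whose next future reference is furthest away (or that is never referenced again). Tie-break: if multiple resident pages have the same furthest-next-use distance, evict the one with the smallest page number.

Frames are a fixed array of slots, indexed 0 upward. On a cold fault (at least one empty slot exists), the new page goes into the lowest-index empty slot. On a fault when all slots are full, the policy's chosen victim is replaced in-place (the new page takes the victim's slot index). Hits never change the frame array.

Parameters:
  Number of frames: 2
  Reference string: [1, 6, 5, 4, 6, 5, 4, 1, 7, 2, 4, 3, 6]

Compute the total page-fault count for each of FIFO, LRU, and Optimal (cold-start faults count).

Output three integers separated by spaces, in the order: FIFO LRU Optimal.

--- FIFO ---
  step 0: ref 1 -> FAULT, frames=[1,-] (faults so far: 1)
  step 1: ref 6 -> FAULT, frames=[1,6] (faults so far: 2)
  step 2: ref 5 -> FAULT, evict 1, frames=[5,6] (faults so far: 3)
  step 3: ref 4 -> FAULT, evict 6, frames=[5,4] (faults so far: 4)
  step 4: ref 6 -> FAULT, evict 5, frames=[6,4] (faults so far: 5)
  step 5: ref 5 -> FAULT, evict 4, frames=[6,5] (faults so far: 6)
  step 6: ref 4 -> FAULT, evict 6, frames=[4,5] (faults so far: 7)
  step 7: ref 1 -> FAULT, evict 5, frames=[4,1] (faults so far: 8)
  step 8: ref 7 -> FAULT, evict 4, frames=[7,1] (faults so far: 9)
  step 9: ref 2 -> FAULT, evict 1, frames=[7,2] (faults so far: 10)
  step 10: ref 4 -> FAULT, evict 7, frames=[4,2] (faults so far: 11)
  step 11: ref 3 -> FAULT, evict 2, frames=[4,3] (faults so far: 12)
  step 12: ref 6 -> FAULT, evict 4, frames=[6,3] (faults so far: 13)
  FIFO total faults: 13
--- LRU ---
  step 0: ref 1 -> FAULT, frames=[1,-] (faults so far: 1)
  step 1: ref 6 -> FAULT, frames=[1,6] (faults so far: 2)
  step 2: ref 5 -> FAULT, evict 1, frames=[5,6] (faults so far: 3)
  step 3: ref 4 -> FAULT, evict 6, frames=[5,4] (faults so far: 4)
  step 4: ref 6 -> FAULT, evict 5, frames=[6,4] (faults so far: 5)
  step 5: ref 5 -> FAULT, evict 4, frames=[6,5] (faults so far: 6)
  step 6: ref 4 -> FAULT, evict 6, frames=[4,5] (faults so far: 7)
  step 7: ref 1 -> FAULT, evict 5, frames=[4,1] (faults so far: 8)
  step 8: ref 7 -> FAULT, evict 4, frames=[7,1] (faults so far: 9)
  step 9: ref 2 -> FAULT, evict 1, frames=[7,2] (faults so far: 10)
  step 10: ref 4 -> FAULT, evict 7, frames=[4,2] (faults so far: 11)
  step 11: ref 3 -> FAULT, evict 2, frames=[4,3] (faults so far: 12)
  step 12: ref 6 -> FAULT, evict 4, frames=[6,3] (faults so far: 13)
  LRU total faults: 13
--- Optimal ---
  step 0: ref 1 -> FAULT, frames=[1,-] (faults so far: 1)
  step 1: ref 6 -> FAULT, frames=[1,6] (faults so far: 2)
  step 2: ref 5 -> FAULT, evict 1, frames=[5,6] (faults so far: 3)
  step 3: ref 4 -> FAULT, evict 5, frames=[4,6] (faults so far: 4)
  step 4: ref 6 -> HIT, frames=[4,6] (faults so far: 4)
  step 5: ref 5 -> FAULT, evict 6, frames=[4,5] (faults so far: 5)
  step 6: ref 4 -> HIT, frames=[4,5] (faults so far: 5)
  step 7: ref 1 -> FAULT, evict 5, frames=[4,1] (faults so far: 6)
  step 8: ref 7 -> FAULT, evict 1, frames=[4,7] (faults so far: 7)
  step 9: ref 2 -> FAULT, evict 7, frames=[4,2] (faults so far: 8)
  step 10: ref 4 -> HIT, frames=[4,2] (faults so far: 8)
  step 11: ref 3 -> FAULT, evict 2, frames=[4,3] (faults so far: 9)
  step 12: ref 6 -> FAULT, evict 3, frames=[4,6] (faults so far: 10)
  Optimal total faults: 10

Answer: 13 13 10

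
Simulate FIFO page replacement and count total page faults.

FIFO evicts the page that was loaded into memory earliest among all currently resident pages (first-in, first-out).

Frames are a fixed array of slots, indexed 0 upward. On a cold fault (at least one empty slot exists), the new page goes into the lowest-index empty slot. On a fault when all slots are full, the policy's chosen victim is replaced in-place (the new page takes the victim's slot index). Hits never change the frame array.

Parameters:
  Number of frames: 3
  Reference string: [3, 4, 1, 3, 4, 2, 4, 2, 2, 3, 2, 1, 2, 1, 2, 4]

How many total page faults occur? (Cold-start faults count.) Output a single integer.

Answer: 6

Derivation:
Step 0: ref 3 → FAULT, frames=[3,-,-]
Step 1: ref 4 → FAULT, frames=[3,4,-]
Step 2: ref 1 → FAULT, frames=[3,4,1]
Step 3: ref 3 → HIT, frames=[3,4,1]
Step 4: ref 4 → HIT, frames=[3,4,1]
Step 5: ref 2 → FAULT (evict 3), frames=[2,4,1]
Step 6: ref 4 → HIT, frames=[2,4,1]
Step 7: ref 2 → HIT, frames=[2,4,1]
Step 8: ref 2 → HIT, frames=[2,4,1]
Step 9: ref 3 → FAULT (evict 4), frames=[2,3,1]
Step 10: ref 2 → HIT, frames=[2,3,1]
Step 11: ref 1 → HIT, frames=[2,3,1]
Step 12: ref 2 → HIT, frames=[2,3,1]
Step 13: ref 1 → HIT, frames=[2,3,1]
Step 14: ref 2 → HIT, frames=[2,3,1]
Step 15: ref 4 → FAULT (evict 1), frames=[2,3,4]
Total faults: 6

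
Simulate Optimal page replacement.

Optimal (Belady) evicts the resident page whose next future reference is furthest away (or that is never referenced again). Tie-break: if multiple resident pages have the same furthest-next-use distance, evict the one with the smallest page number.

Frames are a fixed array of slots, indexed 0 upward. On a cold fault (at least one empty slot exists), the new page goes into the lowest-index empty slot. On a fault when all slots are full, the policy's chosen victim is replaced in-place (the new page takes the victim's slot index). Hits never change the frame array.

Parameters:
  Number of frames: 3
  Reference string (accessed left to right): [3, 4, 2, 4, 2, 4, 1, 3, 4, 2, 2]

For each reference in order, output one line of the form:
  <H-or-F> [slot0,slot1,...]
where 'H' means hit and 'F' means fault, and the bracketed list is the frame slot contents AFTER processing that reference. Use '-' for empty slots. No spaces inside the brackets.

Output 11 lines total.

F [3,-,-]
F [3,4,-]
F [3,4,2]
H [3,4,2]
H [3,4,2]
H [3,4,2]
F [3,4,1]
H [3,4,1]
H [3,4,1]
F [3,4,2]
H [3,4,2]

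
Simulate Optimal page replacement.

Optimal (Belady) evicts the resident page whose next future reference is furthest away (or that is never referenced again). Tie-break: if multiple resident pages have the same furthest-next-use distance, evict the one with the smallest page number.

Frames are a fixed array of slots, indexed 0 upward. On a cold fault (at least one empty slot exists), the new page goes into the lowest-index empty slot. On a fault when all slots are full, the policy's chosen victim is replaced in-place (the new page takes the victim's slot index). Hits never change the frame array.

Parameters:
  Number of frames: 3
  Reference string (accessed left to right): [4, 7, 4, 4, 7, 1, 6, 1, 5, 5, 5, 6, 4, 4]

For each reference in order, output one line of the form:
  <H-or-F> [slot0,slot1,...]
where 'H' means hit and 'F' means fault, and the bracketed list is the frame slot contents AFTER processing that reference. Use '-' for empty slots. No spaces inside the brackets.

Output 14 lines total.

F [4,-,-]
F [4,7,-]
H [4,7,-]
H [4,7,-]
H [4,7,-]
F [4,7,1]
F [4,6,1]
H [4,6,1]
F [4,6,5]
H [4,6,5]
H [4,6,5]
H [4,6,5]
H [4,6,5]
H [4,6,5]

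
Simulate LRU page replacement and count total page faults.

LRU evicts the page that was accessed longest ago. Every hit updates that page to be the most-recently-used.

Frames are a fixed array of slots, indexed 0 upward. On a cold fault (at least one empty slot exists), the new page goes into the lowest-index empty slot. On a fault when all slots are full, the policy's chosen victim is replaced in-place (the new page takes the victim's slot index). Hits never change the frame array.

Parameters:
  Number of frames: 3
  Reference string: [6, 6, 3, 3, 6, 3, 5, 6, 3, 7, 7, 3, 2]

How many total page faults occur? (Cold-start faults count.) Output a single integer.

Answer: 5

Derivation:
Step 0: ref 6 → FAULT, frames=[6,-,-]
Step 1: ref 6 → HIT, frames=[6,-,-]
Step 2: ref 3 → FAULT, frames=[6,3,-]
Step 3: ref 3 → HIT, frames=[6,3,-]
Step 4: ref 6 → HIT, frames=[6,3,-]
Step 5: ref 3 → HIT, frames=[6,3,-]
Step 6: ref 5 → FAULT, frames=[6,3,5]
Step 7: ref 6 → HIT, frames=[6,3,5]
Step 8: ref 3 → HIT, frames=[6,3,5]
Step 9: ref 7 → FAULT (evict 5), frames=[6,3,7]
Step 10: ref 7 → HIT, frames=[6,3,7]
Step 11: ref 3 → HIT, frames=[6,3,7]
Step 12: ref 2 → FAULT (evict 6), frames=[2,3,7]
Total faults: 5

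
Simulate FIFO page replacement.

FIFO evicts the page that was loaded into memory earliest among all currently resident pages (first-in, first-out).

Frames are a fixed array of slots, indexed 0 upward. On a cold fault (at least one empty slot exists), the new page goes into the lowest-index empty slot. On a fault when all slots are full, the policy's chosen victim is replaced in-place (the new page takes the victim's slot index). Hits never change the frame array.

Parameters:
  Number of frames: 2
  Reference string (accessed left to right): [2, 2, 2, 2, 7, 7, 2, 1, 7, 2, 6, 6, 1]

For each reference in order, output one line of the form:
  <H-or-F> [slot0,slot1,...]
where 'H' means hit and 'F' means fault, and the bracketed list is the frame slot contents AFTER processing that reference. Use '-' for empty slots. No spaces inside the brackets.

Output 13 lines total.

F [2,-]
H [2,-]
H [2,-]
H [2,-]
F [2,7]
H [2,7]
H [2,7]
F [1,7]
H [1,7]
F [1,2]
F [6,2]
H [6,2]
F [6,1]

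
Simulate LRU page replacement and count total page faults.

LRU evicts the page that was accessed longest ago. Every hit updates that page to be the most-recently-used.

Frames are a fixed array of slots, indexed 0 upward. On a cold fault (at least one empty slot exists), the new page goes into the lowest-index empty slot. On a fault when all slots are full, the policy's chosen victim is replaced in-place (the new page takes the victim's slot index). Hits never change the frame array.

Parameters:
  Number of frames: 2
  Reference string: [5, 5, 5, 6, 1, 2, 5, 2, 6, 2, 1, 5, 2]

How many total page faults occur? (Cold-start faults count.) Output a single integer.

Answer: 9

Derivation:
Step 0: ref 5 → FAULT, frames=[5,-]
Step 1: ref 5 → HIT, frames=[5,-]
Step 2: ref 5 → HIT, frames=[5,-]
Step 3: ref 6 → FAULT, frames=[5,6]
Step 4: ref 1 → FAULT (evict 5), frames=[1,6]
Step 5: ref 2 → FAULT (evict 6), frames=[1,2]
Step 6: ref 5 → FAULT (evict 1), frames=[5,2]
Step 7: ref 2 → HIT, frames=[5,2]
Step 8: ref 6 → FAULT (evict 5), frames=[6,2]
Step 9: ref 2 → HIT, frames=[6,2]
Step 10: ref 1 → FAULT (evict 6), frames=[1,2]
Step 11: ref 5 → FAULT (evict 2), frames=[1,5]
Step 12: ref 2 → FAULT (evict 1), frames=[2,5]
Total faults: 9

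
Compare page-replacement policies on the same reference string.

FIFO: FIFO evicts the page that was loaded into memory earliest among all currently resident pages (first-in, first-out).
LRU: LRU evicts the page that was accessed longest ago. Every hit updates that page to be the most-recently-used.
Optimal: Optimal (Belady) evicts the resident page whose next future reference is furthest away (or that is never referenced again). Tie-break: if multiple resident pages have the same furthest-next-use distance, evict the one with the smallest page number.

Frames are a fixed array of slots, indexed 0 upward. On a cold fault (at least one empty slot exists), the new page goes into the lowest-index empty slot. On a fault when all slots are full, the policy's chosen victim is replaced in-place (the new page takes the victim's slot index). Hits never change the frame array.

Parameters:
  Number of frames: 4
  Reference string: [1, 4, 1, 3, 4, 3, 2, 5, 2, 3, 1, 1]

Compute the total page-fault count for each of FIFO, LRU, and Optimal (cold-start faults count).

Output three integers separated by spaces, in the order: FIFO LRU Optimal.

--- FIFO ---
  step 0: ref 1 -> FAULT, frames=[1,-,-,-] (faults so far: 1)
  step 1: ref 4 -> FAULT, frames=[1,4,-,-] (faults so far: 2)
  step 2: ref 1 -> HIT, frames=[1,4,-,-] (faults so far: 2)
  step 3: ref 3 -> FAULT, frames=[1,4,3,-] (faults so far: 3)
  step 4: ref 4 -> HIT, frames=[1,4,3,-] (faults so far: 3)
  step 5: ref 3 -> HIT, frames=[1,4,3,-] (faults so far: 3)
  step 6: ref 2 -> FAULT, frames=[1,4,3,2] (faults so far: 4)
  step 7: ref 5 -> FAULT, evict 1, frames=[5,4,3,2] (faults so far: 5)
  step 8: ref 2 -> HIT, frames=[5,4,3,2] (faults so far: 5)
  step 9: ref 3 -> HIT, frames=[5,4,3,2] (faults so far: 5)
  step 10: ref 1 -> FAULT, evict 4, frames=[5,1,3,2] (faults so far: 6)
  step 11: ref 1 -> HIT, frames=[5,1,3,2] (faults so far: 6)
  FIFO total faults: 6
--- LRU ---
  step 0: ref 1 -> FAULT, frames=[1,-,-,-] (faults so far: 1)
  step 1: ref 4 -> FAULT, frames=[1,4,-,-] (faults so far: 2)
  step 2: ref 1 -> HIT, frames=[1,4,-,-] (faults so far: 2)
  step 3: ref 3 -> FAULT, frames=[1,4,3,-] (faults so far: 3)
  step 4: ref 4 -> HIT, frames=[1,4,3,-] (faults so far: 3)
  step 5: ref 3 -> HIT, frames=[1,4,3,-] (faults so far: 3)
  step 6: ref 2 -> FAULT, frames=[1,4,3,2] (faults so far: 4)
  step 7: ref 5 -> FAULT, evict 1, frames=[5,4,3,2] (faults so far: 5)
  step 8: ref 2 -> HIT, frames=[5,4,3,2] (faults so far: 5)
  step 9: ref 3 -> HIT, frames=[5,4,3,2] (faults so far: 5)
  step 10: ref 1 -> FAULT, evict 4, frames=[5,1,3,2] (faults so far: 6)
  step 11: ref 1 -> HIT, frames=[5,1,3,2] (faults so far: 6)
  LRU total faults: 6
--- Optimal ---
  step 0: ref 1 -> FAULT, frames=[1,-,-,-] (faults so far: 1)
  step 1: ref 4 -> FAULT, frames=[1,4,-,-] (faults so far: 2)
  step 2: ref 1 -> HIT, frames=[1,4,-,-] (faults so far: 2)
  step 3: ref 3 -> FAULT, frames=[1,4,3,-] (faults so far: 3)
  step 4: ref 4 -> HIT, frames=[1,4,3,-] (faults so far: 3)
  step 5: ref 3 -> HIT, frames=[1,4,3,-] (faults so far: 3)
  step 6: ref 2 -> FAULT, frames=[1,4,3,2] (faults so far: 4)
  step 7: ref 5 -> FAULT, evict 4, frames=[1,5,3,2] (faults so far: 5)
  step 8: ref 2 -> HIT, frames=[1,5,3,2] (faults so far: 5)
  step 9: ref 3 -> HIT, frames=[1,5,3,2] (faults so far: 5)
  step 10: ref 1 -> HIT, frames=[1,5,3,2] (faults so far: 5)
  step 11: ref 1 -> HIT, frames=[1,5,3,2] (faults so far: 5)
  Optimal total faults: 5

Answer: 6 6 5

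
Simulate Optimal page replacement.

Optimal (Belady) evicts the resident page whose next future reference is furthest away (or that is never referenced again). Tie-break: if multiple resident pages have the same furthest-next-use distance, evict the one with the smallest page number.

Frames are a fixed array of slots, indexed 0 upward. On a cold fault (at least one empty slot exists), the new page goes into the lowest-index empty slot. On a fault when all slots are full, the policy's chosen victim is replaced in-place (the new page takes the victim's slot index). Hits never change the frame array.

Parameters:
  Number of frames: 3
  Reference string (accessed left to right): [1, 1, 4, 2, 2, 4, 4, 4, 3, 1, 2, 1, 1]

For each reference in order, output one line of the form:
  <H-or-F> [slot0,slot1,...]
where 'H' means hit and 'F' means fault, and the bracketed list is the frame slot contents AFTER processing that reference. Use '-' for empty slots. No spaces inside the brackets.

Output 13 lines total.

F [1,-,-]
H [1,-,-]
F [1,4,-]
F [1,4,2]
H [1,4,2]
H [1,4,2]
H [1,4,2]
H [1,4,2]
F [1,3,2]
H [1,3,2]
H [1,3,2]
H [1,3,2]
H [1,3,2]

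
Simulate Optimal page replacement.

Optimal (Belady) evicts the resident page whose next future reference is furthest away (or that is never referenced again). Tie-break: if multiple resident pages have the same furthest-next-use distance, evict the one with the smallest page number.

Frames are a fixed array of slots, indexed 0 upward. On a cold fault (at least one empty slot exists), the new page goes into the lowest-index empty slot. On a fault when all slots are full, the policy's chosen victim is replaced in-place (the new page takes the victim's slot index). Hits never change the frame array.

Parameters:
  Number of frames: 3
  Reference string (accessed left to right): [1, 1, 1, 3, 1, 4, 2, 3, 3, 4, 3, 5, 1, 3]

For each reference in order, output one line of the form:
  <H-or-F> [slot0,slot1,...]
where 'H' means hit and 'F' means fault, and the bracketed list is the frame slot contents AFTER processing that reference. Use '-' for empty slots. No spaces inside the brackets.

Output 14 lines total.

F [1,-,-]
H [1,-,-]
H [1,-,-]
F [1,3,-]
H [1,3,-]
F [1,3,4]
F [2,3,4]
H [2,3,4]
H [2,3,4]
H [2,3,4]
H [2,3,4]
F [5,3,4]
F [5,3,1]
H [5,3,1]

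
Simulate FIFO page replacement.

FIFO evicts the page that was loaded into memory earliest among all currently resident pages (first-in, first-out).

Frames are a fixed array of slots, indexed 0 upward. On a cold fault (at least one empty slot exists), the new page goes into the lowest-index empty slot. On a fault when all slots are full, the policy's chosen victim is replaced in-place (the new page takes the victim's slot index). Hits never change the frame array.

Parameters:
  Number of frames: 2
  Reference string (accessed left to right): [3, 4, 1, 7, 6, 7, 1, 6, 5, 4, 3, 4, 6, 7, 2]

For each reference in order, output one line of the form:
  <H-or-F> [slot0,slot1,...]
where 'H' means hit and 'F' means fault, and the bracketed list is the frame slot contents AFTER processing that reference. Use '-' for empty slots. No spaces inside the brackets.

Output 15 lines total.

F [3,-]
F [3,4]
F [1,4]
F [1,7]
F [6,7]
H [6,7]
F [6,1]
H [6,1]
F [5,1]
F [5,4]
F [3,4]
H [3,4]
F [3,6]
F [7,6]
F [7,2]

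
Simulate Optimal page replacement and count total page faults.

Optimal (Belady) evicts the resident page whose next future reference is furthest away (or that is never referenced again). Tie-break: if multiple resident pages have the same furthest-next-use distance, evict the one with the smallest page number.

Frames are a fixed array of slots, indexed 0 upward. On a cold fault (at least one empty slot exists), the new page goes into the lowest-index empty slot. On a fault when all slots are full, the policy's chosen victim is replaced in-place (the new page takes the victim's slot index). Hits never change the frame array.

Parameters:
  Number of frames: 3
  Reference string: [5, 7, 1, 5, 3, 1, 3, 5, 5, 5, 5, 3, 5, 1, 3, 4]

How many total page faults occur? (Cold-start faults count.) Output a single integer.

Step 0: ref 5 → FAULT, frames=[5,-,-]
Step 1: ref 7 → FAULT, frames=[5,7,-]
Step 2: ref 1 → FAULT, frames=[5,7,1]
Step 3: ref 5 → HIT, frames=[5,7,1]
Step 4: ref 3 → FAULT (evict 7), frames=[5,3,1]
Step 5: ref 1 → HIT, frames=[5,3,1]
Step 6: ref 3 → HIT, frames=[5,3,1]
Step 7: ref 5 → HIT, frames=[5,3,1]
Step 8: ref 5 → HIT, frames=[5,3,1]
Step 9: ref 5 → HIT, frames=[5,3,1]
Step 10: ref 5 → HIT, frames=[5,3,1]
Step 11: ref 3 → HIT, frames=[5,3,1]
Step 12: ref 5 → HIT, frames=[5,3,1]
Step 13: ref 1 → HIT, frames=[5,3,1]
Step 14: ref 3 → HIT, frames=[5,3,1]
Step 15: ref 4 → FAULT (evict 1), frames=[5,3,4]
Total faults: 5

Answer: 5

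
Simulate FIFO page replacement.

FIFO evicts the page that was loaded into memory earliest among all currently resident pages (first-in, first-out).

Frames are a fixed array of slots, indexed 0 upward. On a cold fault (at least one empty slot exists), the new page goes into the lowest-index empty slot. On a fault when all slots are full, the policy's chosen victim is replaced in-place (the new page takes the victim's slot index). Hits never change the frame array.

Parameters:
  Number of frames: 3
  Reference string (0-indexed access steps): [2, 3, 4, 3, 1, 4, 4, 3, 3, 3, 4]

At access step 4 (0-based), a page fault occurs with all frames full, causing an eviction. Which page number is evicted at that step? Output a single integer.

Answer: 2

Derivation:
Step 0: ref 2 -> FAULT, frames=[2,-,-]
Step 1: ref 3 -> FAULT, frames=[2,3,-]
Step 2: ref 4 -> FAULT, frames=[2,3,4]
Step 3: ref 3 -> HIT, frames=[2,3,4]
Step 4: ref 1 -> FAULT, evict 2, frames=[1,3,4]
At step 4: evicted page 2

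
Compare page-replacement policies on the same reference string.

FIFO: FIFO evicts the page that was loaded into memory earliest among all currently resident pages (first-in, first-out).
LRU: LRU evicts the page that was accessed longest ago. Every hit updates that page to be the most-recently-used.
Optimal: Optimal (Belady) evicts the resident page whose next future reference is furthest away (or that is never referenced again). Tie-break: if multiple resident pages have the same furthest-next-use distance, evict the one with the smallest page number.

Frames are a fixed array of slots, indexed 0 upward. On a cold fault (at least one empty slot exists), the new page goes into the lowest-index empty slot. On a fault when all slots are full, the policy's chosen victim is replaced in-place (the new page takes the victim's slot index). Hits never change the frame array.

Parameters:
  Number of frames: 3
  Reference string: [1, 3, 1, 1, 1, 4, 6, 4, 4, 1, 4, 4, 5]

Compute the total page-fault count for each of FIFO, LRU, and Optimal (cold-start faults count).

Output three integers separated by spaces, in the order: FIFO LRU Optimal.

Answer: 6 5 5

Derivation:
--- FIFO ---
  step 0: ref 1 -> FAULT, frames=[1,-,-] (faults so far: 1)
  step 1: ref 3 -> FAULT, frames=[1,3,-] (faults so far: 2)
  step 2: ref 1 -> HIT, frames=[1,3,-] (faults so far: 2)
  step 3: ref 1 -> HIT, frames=[1,3,-] (faults so far: 2)
  step 4: ref 1 -> HIT, frames=[1,3,-] (faults so far: 2)
  step 5: ref 4 -> FAULT, frames=[1,3,4] (faults so far: 3)
  step 6: ref 6 -> FAULT, evict 1, frames=[6,3,4] (faults so far: 4)
  step 7: ref 4 -> HIT, frames=[6,3,4] (faults so far: 4)
  step 8: ref 4 -> HIT, frames=[6,3,4] (faults so far: 4)
  step 9: ref 1 -> FAULT, evict 3, frames=[6,1,4] (faults so far: 5)
  step 10: ref 4 -> HIT, frames=[6,1,4] (faults so far: 5)
  step 11: ref 4 -> HIT, frames=[6,1,4] (faults so far: 5)
  step 12: ref 5 -> FAULT, evict 4, frames=[6,1,5] (faults so far: 6)
  FIFO total faults: 6
--- LRU ---
  step 0: ref 1 -> FAULT, frames=[1,-,-] (faults so far: 1)
  step 1: ref 3 -> FAULT, frames=[1,3,-] (faults so far: 2)
  step 2: ref 1 -> HIT, frames=[1,3,-] (faults so far: 2)
  step 3: ref 1 -> HIT, frames=[1,3,-] (faults so far: 2)
  step 4: ref 1 -> HIT, frames=[1,3,-] (faults so far: 2)
  step 5: ref 4 -> FAULT, frames=[1,3,4] (faults so far: 3)
  step 6: ref 6 -> FAULT, evict 3, frames=[1,6,4] (faults so far: 4)
  step 7: ref 4 -> HIT, frames=[1,6,4] (faults so far: 4)
  step 8: ref 4 -> HIT, frames=[1,6,4] (faults so far: 4)
  step 9: ref 1 -> HIT, frames=[1,6,4] (faults so far: 4)
  step 10: ref 4 -> HIT, frames=[1,6,4] (faults so far: 4)
  step 11: ref 4 -> HIT, frames=[1,6,4] (faults so far: 4)
  step 12: ref 5 -> FAULT, evict 6, frames=[1,5,4] (faults so far: 5)
  LRU total faults: 5
--- Optimal ---
  step 0: ref 1 -> FAULT, frames=[1,-,-] (faults so far: 1)
  step 1: ref 3 -> FAULT, frames=[1,3,-] (faults so far: 2)
  step 2: ref 1 -> HIT, frames=[1,3,-] (faults so far: 2)
  step 3: ref 1 -> HIT, frames=[1,3,-] (faults so far: 2)
  step 4: ref 1 -> HIT, frames=[1,3,-] (faults so far: 2)
  step 5: ref 4 -> FAULT, frames=[1,3,4] (faults so far: 3)
  step 6: ref 6 -> FAULT, evict 3, frames=[1,6,4] (faults so far: 4)
  step 7: ref 4 -> HIT, frames=[1,6,4] (faults so far: 4)
  step 8: ref 4 -> HIT, frames=[1,6,4] (faults so far: 4)
  step 9: ref 1 -> HIT, frames=[1,6,4] (faults so far: 4)
  step 10: ref 4 -> HIT, frames=[1,6,4] (faults so far: 4)
  step 11: ref 4 -> HIT, frames=[1,6,4] (faults so far: 4)
  step 12: ref 5 -> FAULT, evict 1, frames=[5,6,4] (faults so far: 5)
  Optimal total faults: 5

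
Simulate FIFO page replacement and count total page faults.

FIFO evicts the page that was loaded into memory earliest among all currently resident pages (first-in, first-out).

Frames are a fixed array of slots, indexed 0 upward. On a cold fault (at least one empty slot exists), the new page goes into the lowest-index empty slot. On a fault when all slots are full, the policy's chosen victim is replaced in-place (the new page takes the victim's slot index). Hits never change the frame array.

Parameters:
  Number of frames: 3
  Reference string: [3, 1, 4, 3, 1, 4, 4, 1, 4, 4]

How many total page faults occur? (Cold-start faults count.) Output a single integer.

Answer: 3

Derivation:
Step 0: ref 3 → FAULT, frames=[3,-,-]
Step 1: ref 1 → FAULT, frames=[3,1,-]
Step 2: ref 4 → FAULT, frames=[3,1,4]
Step 3: ref 3 → HIT, frames=[3,1,4]
Step 4: ref 1 → HIT, frames=[3,1,4]
Step 5: ref 4 → HIT, frames=[3,1,4]
Step 6: ref 4 → HIT, frames=[3,1,4]
Step 7: ref 1 → HIT, frames=[3,1,4]
Step 8: ref 4 → HIT, frames=[3,1,4]
Step 9: ref 4 → HIT, frames=[3,1,4]
Total faults: 3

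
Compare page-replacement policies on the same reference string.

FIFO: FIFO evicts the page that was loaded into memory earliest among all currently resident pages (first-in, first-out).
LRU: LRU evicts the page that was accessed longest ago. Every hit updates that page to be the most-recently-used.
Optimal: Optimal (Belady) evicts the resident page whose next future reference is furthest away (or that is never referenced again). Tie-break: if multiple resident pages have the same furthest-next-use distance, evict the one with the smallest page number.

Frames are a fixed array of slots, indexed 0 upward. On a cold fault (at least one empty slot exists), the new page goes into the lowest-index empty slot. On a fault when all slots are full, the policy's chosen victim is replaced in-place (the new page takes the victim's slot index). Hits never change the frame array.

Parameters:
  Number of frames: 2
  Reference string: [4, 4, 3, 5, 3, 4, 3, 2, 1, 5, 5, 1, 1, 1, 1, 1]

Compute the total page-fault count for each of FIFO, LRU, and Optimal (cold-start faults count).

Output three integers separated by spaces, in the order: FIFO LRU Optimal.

--- FIFO ---
  step 0: ref 4 -> FAULT, frames=[4,-] (faults so far: 1)
  step 1: ref 4 -> HIT, frames=[4,-] (faults so far: 1)
  step 2: ref 3 -> FAULT, frames=[4,3] (faults so far: 2)
  step 3: ref 5 -> FAULT, evict 4, frames=[5,3] (faults so far: 3)
  step 4: ref 3 -> HIT, frames=[5,3] (faults so far: 3)
  step 5: ref 4 -> FAULT, evict 3, frames=[5,4] (faults so far: 4)
  step 6: ref 3 -> FAULT, evict 5, frames=[3,4] (faults so far: 5)
  step 7: ref 2 -> FAULT, evict 4, frames=[3,2] (faults so far: 6)
  step 8: ref 1 -> FAULT, evict 3, frames=[1,2] (faults so far: 7)
  step 9: ref 5 -> FAULT, evict 2, frames=[1,5] (faults so far: 8)
  step 10: ref 5 -> HIT, frames=[1,5] (faults so far: 8)
  step 11: ref 1 -> HIT, frames=[1,5] (faults so far: 8)
  step 12: ref 1 -> HIT, frames=[1,5] (faults so far: 8)
  step 13: ref 1 -> HIT, frames=[1,5] (faults so far: 8)
  step 14: ref 1 -> HIT, frames=[1,5] (faults so far: 8)
  step 15: ref 1 -> HIT, frames=[1,5] (faults so far: 8)
  FIFO total faults: 8
--- LRU ---
  step 0: ref 4 -> FAULT, frames=[4,-] (faults so far: 1)
  step 1: ref 4 -> HIT, frames=[4,-] (faults so far: 1)
  step 2: ref 3 -> FAULT, frames=[4,3] (faults so far: 2)
  step 3: ref 5 -> FAULT, evict 4, frames=[5,3] (faults so far: 3)
  step 4: ref 3 -> HIT, frames=[5,3] (faults so far: 3)
  step 5: ref 4 -> FAULT, evict 5, frames=[4,3] (faults so far: 4)
  step 6: ref 3 -> HIT, frames=[4,3] (faults so far: 4)
  step 7: ref 2 -> FAULT, evict 4, frames=[2,3] (faults so far: 5)
  step 8: ref 1 -> FAULT, evict 3, frames=[2,1] (faults so far: 6)
  step 9: ref 5 -> FAULT, evict 2, frames=[5,1] (faults so far: 7)
  step 10: ref 5 -> HIT, frames=[5,1] (faults so far: 7)
  step 11: ref 1 -> HIT, frames=[5,1] (faults so far: 7)
  step 12: ref 1 -> HIT, frames=[5,1] (faults so far: 7)
  step 13: ref 1 -> HIT, frames=[5,1] (faults so far: 7)
  step 14: ref 1 -> HIT, frames=[5,1] (faults so far: 7)
  step 15: ref 1 -> HIT, frames=[5,1] (faults so far: 7)
  LRU total faults: 7
--- Optimal ---
  step 0: ref 4 -> FAULT, frames=[4,-] (faults so far: 1)
  step 1: ref 4 -> HIT, frames=[4,-] (faults so far: 1)
  step 2: ref 3 -> FAULT, frames=[4,3] (faults so far: 2)
  step 3: ref 5 -> FAULT, evict 4, frames=[5,3] (faults so far: 3)
  step 4: ref 3 -> HIT, frames=[5,3] (faults so far: 3)
  step 5: ref 4 -> FAULT, evict 5, frames=[4,3] (faults so far: 4)
  step 6: ref 3 -> HIT, frames=[4,3] (faults so far: 4)
  step 7: ref 2 -> FAULT, evict 3, frames=[4,2] (faults so far: 5)
  step 8: ref 1 -> FAULT, evict 2, frames=[4,1] (faults so far: 6)
  step 9: ref 5 -> FAULT, evict 4, frames=[5,1] (faults so far: 7)
  step 10: ref 5 -> HIT, frames=[5,1] (faults so far: 7)
  step 11: ref 1 -> HIT, frames=[5,1] (faults so far: 7)
  step 12: ref 1 -> HIT, frames=[5,1] (faults so far: 7)
  step 13: ref 1 -> HIT, frames=[5,1] (faults so far: 7)
  step 14: ref 1 -> HIT, frames=[5,1] (faults so far: 7)
  step 15: ref 1 -> HIT, frames=[5,1] (faults so far: 7)
  Optimal total faults: 7

Answer: 8 7 7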